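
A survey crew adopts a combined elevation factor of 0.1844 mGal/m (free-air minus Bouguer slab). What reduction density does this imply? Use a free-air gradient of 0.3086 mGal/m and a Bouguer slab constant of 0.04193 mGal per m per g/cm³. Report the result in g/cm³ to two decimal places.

0.1844 = 0.3086 − 0.04193 × ρ
ρ = (0.3086 − 0.1844) / 0.04193 = 2.96 g/cm³

2.96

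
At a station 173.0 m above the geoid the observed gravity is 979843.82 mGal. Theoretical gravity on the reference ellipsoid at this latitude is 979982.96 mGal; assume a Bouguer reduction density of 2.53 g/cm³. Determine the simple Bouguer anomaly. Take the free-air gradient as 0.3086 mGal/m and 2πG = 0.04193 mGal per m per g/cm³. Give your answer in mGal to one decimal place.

-104.1

Free-air correction = 0.3086 × 173.0 = 53.39 mGal
Free-air anomaly = 979843.82 − 979982.96 + (53.39) = -85.75 mGal
Bouguer slab correction = 0.04193 × 2.53 × 173.0 = 18.35 mGal
Simple Bouguer anomaly = -85.75 − (18.35) = -104.10 mGal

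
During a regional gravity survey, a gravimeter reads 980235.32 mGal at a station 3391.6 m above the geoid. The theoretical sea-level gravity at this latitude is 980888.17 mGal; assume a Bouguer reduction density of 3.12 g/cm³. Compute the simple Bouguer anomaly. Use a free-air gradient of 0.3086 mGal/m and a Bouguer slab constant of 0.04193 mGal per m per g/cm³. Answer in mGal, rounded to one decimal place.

-49.9

Free-air correction = 0.3086 × 3391.6 = 1046.65 mGal
Free-air anomaly = 980235.32 − 980888.17 + (1046.65) = 393.80 mGal
Bouguer slab correction = 0.04193 × 3.12 × 3391.6 = 443.69 mGal
Simple Bouguer anomaly = 393.80 − (443.69) = -49.89 mGal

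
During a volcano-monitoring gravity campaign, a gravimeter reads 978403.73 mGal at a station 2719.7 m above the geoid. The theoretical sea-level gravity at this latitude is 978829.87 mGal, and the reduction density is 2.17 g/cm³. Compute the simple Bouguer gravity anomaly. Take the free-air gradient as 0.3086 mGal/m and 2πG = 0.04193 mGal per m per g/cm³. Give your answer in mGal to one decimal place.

165.7

Free-air correction = 0.3086 × 2719.7 = 839.30 mGal
Free-air anomaly = 978403.73 − 978829.87 + (839.30) = 413.16 mGal
Bouguer slab correction = 0.04193 × 2.17 × 2719.7 = 247.46 mGal
Simple Bouguer anomaly = 413.16 − (247.46) = 165.70 mGal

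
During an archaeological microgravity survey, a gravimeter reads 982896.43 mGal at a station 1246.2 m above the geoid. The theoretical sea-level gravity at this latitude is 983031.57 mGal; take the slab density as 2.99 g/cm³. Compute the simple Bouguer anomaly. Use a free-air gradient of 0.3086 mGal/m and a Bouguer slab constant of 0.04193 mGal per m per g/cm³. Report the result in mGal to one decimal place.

Free-air correction = 0.3086 × 1246.2 = 384.58 mGal
Free-air anomaly = 982896.43 − 983031.57 + (384.58) = 249.44 mGal
Bouguer slab correction = 0.04193 × 2.99 × 1246.2 = 156.24 mGal
Simple Bouguer anomaly = 249.44 − (156.24) = 93.20 mGal

93.2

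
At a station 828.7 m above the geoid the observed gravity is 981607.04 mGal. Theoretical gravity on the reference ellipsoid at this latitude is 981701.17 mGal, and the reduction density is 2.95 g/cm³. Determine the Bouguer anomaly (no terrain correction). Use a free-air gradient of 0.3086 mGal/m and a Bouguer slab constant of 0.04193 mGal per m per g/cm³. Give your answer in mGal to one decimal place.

59.1

Free-air correction = 0.3086 × 828.7 = 255.74 mGal
Free-air anomaly = 981607.04 − 981701.17 + (255.74) = 161.61 mGal
Bouguer slab correction = 0.04193 × 2.95 × 828.7 = 102.50 mGal
Simple Bouguer anomaly = 161.61 − (102.50) = 59.11 mGal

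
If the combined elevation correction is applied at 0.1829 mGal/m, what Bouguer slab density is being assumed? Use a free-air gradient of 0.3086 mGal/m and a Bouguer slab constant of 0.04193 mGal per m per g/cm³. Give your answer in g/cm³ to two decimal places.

3.00

0.1829 = 0.3086 − 0.04193 × ρ
ρ = (0.3086 − 0.1829) / 0.04193 = 3.00 g/cm³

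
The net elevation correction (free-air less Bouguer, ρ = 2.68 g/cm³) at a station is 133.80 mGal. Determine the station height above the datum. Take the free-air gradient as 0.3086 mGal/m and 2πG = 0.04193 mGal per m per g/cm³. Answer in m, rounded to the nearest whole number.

Combined gradient = 0.3086 − 0.04193 × 2.68 = 0.1962276 mGal/m
h = 133.80 / 0.1962276 = 681.86 m

682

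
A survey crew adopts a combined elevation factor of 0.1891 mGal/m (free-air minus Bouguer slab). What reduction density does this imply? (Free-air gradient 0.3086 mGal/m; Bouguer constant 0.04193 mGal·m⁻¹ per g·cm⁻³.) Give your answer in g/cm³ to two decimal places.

2.85

0.1891 = 0.3086 − 0.04193 × ρ
ρ = (0.3086 − 0.1891) / 0.04193 = 2.85 g/cm³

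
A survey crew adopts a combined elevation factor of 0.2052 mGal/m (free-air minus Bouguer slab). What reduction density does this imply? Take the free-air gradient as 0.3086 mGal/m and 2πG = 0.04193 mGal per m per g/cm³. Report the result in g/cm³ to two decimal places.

2.47

0.2052 = 0.3086 − 0.04193 × ρ
ρ = (0.3086 − 0.2052) / 0.04193 = 2.47 g/cm³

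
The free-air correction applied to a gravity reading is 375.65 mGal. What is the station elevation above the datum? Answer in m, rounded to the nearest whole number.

1217

h = 375.65 / 0.3086 = 1217.27 m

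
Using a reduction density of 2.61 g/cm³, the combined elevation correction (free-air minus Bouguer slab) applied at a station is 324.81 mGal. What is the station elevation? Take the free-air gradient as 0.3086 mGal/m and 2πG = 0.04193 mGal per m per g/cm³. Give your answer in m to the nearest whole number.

1631

Combined gradient = 0.3086 − 0.04193 × 2.61 = 0.1991627 mGal/m
h = 324.81 / 0.1991627 = 1630.88 m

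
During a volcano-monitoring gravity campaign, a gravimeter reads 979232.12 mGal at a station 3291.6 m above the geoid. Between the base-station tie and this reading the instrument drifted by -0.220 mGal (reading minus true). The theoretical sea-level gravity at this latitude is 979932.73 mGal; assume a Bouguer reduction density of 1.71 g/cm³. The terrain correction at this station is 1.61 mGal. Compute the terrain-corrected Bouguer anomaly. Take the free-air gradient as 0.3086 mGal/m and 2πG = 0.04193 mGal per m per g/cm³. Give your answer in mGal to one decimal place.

Drift-corrected reading = 979232.12 − (-0.220) = 979232.340 mGal
Free-air correction = 0.3086 × 3291.6 = 1015.79 mGal
Free-air anomaly = 979232.340 − 979932.73 + (1015.79) = 315.400 mGal
Bouguer slab correction = 0.04193 × 1.71 × 3291.6 = 236.01 mGal
Simple Bouguer anomaly = 315.400 − (236.01) = 79.390 mGal
Complete Bouguer anomaly = 79.390 + 1.61 = 81.000 mGal

81.0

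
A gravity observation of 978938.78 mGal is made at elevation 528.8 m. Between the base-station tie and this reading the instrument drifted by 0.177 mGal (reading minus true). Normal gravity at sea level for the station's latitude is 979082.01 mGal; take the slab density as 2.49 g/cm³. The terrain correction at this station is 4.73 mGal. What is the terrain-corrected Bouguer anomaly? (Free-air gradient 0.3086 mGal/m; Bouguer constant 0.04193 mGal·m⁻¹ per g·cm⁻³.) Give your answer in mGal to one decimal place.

-30.7

Drift-corrected reading = 978938.78 − (0.177) = 978938.603 mGal
Free-air correction = 0.3086 × 528.8 = 163.19 mGal
Free-air anomaly = 978938.603 − 979082.01 + (163.19) = 19.783 mGal
Bouguer slab correction = 0.04193 × 2.49 × 528.8 = 55.21 mGal
Simple Bouguer anomaly = 19.783 − (55.21) = -35.427 mGal
Complete Bouguer anomaly = -35.427 + 4.73 = -30.697 mGal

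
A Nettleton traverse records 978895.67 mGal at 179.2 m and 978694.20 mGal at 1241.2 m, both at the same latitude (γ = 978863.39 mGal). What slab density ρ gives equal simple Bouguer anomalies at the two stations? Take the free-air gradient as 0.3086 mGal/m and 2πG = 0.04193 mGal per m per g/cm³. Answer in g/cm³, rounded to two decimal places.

Δg_obs = 978694.20 − 978895.67 = -201.47 mGal over Δh = 1241.2 − 179.2 = 1062.0 m
Equal Bouguer anomalies ⇒ Δg_obs + (0.3086 − 0.04193ρ)·Δh = 0
0.3086 − 0.04193ρ = −Δg_obs/Δh = 0.18971
ρ = (0.3086 − 0.18971) / 0.04193 = 2.84 g/cm³

2.84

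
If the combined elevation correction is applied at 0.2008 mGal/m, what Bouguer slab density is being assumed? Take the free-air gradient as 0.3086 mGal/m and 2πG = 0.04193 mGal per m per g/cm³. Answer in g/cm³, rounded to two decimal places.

0.2008 = 0.3086 − 0.04193 × ρ
ρ = (0.3086 − 0.2008) / 0.04193 = 2.57 g/cm³

2.57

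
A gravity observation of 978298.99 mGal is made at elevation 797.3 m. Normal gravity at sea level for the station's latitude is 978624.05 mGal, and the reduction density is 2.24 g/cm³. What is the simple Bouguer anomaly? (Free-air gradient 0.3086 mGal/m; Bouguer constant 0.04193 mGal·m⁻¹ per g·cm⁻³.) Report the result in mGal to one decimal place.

Free-air correction = 0.3086 × 797.3 = 246.05 mGal
Free-air anomaly = 978298.99 − 978624.05 + (246.05) = -79.01 mGal
Bouguer slab correction = 0.04193 × 2.24 × 797.3 = 74.88 mGal
Simple Bouguer anomaly = -79.01 − (74.88) = -153.89 mGal

-153.9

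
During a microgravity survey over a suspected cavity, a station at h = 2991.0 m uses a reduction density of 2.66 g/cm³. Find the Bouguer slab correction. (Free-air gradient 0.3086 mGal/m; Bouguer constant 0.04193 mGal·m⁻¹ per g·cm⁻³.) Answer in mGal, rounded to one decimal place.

333.6

Bouguer slab correction = 0.04193 × 2.66 × 2991.0 = 333.6 mGal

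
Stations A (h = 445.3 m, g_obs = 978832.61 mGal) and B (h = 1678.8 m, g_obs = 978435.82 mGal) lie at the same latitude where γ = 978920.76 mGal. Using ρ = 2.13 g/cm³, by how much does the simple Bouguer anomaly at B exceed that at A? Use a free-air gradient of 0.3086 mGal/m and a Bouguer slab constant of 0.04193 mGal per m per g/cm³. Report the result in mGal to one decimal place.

-126.3

Δg_SB(A) = 978832.61 − 978920.76 + 0.3086×445.3 − 0.04193×2.13×445.3 = 9.50 mGal
Δg_SB(B) = 978435.82 − 978920.76 + 0.3086×1678.8 − 0.04193×2.13×1678.8 = -116.80 mGal
Difference = -116.80 − (9.50) = -126.30 mGal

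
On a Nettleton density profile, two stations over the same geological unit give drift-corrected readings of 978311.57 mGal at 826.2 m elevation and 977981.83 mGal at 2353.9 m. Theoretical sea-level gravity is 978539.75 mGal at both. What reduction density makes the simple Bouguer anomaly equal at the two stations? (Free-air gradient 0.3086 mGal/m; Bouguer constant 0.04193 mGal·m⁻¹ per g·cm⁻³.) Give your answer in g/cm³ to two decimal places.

2.21

Δg_obs = 977981.83 − 978311.57 = -329.74 mGal over Δh = 2353.9 − 826.2 = 1527.7 m
Equal Bouguer anomalies ⇒ Δg_obs + (0.3086 − 0.04193ρ)·Δh = 0
0.3086 − 0.04193ρ = −Δg_obs/Δh = 0.21584
ρ = (0.3086 − 0.21584) / 0.04193 = 2.21 g/cm³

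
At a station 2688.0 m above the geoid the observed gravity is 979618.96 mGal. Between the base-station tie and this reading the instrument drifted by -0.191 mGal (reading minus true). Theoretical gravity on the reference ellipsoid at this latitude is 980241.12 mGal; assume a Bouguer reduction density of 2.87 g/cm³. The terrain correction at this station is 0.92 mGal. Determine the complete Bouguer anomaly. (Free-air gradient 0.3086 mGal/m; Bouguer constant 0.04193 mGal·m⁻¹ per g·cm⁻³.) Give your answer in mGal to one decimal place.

Drift-corrected reading = 979618.96 − (-0.191) = 979619.151 mGal
Free-air correction = 0.3086 × 2688.0 = 829.52 mGal
Free-air anomaly = 979619.151 − 980241.12 + (829.52) = 207.551 mGal
Bouguer slab correction = 0.04193 × 2.87 × 2688.0 = 323.47 mGal
Simple Bouguer anomaly = 207.551 − (323.47) = -115.919 mGal
Complete Bouguer anomaly = -115.919 + 0.92 = -114.999 mGal

-115.0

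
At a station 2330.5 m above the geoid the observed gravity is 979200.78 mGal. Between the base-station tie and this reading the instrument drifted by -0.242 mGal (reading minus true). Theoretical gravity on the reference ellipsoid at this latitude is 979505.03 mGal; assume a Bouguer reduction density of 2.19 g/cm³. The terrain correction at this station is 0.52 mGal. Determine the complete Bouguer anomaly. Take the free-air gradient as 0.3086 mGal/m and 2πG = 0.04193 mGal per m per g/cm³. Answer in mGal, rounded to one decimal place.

201.7

Drift-corrected reading = 979200.78 − (-0.242) = 979201.022 mGal
Free-air correction = 0.3086 × 2330.5 = 719.19 mGal
Free-air anomaly = 979201.022 − 979505.03 + (719.19) = 415.182 mGal
Bouguer slab correction = 0.04193 × 2.19 × 2330.5 = 214.00 mGal
Simple Bouguer anomaly = 415.182 − (214.00) = 201.182 mGal
Complete Bouguer anomaly = 201.182 + 0.52 = 201.702 mGal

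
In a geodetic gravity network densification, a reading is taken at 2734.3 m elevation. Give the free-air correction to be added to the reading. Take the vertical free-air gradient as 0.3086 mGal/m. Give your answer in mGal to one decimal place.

843.8

Free-air correction = 0.3086 × 2734.3 = 843.8 mGal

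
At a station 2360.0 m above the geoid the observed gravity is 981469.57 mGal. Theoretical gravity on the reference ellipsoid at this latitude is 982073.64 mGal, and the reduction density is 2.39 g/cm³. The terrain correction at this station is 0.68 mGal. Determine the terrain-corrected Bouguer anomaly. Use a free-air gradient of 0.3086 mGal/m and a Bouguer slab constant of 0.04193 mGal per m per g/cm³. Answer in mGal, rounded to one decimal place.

-111.6

Free-air correction = 0.3086 × 2360.0 = 728.30 mGal
Free-air anomaly = 981469.57 − 982073.64 + (728.30) = 124.23 mGal
Bouguer slab correction = 0.04193 × 2.39 × 2360.0 = 236.50 mGal
Simple Bouguer anomaly = 124.23 − (236.50) = -112.27 mGal
Complete Bouguer anomaly = -112.27 + 0.68 = -111.59 mGal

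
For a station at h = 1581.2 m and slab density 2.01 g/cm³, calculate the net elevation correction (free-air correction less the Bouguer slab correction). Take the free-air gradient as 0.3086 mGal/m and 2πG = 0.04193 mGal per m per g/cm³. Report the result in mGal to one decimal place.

Combined gradient = 0.3086 − 0.04193 × 2.01 = 0.2243207 mGal/m
Combined elevation correction = 0.2243207 × 1581.2 = 354.7 mGal

354.7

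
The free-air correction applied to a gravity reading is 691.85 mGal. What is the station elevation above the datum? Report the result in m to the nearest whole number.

2242

h = 691.85 / 0.3086 = 2241.90 m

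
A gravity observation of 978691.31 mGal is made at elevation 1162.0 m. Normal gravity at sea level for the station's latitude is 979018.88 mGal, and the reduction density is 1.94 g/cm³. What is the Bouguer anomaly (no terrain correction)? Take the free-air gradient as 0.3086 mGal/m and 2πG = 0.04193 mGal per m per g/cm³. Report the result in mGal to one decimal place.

-63.5

Free-air correction = 0.3086 × 1162.0 = 358.59 mGal
Free-air anomaly = 978691.31 − 979018.88 + (358.59) = 31.02 mGal
Bouguer slab correction = 0.04193 × 1.94 × 1162.0 = 94.52 mGal
Simple Bouguer anomaly = 31.02 − (94.52) = -63.50 mGal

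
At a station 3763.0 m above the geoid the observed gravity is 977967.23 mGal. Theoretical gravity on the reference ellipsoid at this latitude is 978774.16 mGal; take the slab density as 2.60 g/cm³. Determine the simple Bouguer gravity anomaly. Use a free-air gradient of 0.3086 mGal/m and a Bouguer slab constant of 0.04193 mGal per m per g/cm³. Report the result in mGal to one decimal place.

-55.9

Free-air correction = 0.3086 × 3763.0 = 1161.26 mGal
Free-air anomaly = 977967.23 − 978774.16 + (1161.26) = 354.33 mGal
Bouguer slab correction = 0.04193 × 2.60 × 3763.0 = 410.23 mGal
Simple Bouguer anomaly = 354.33 − (410.23) = -55.90 mGal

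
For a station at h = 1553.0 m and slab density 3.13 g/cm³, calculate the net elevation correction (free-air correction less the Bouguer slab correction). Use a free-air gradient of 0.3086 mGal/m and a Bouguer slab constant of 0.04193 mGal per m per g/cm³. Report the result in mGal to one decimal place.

Combined gradient = 0.3086 − 0.04193 × 3.13 = 0.1773591 mGal/m
Combined elevation correction = 0.1773591 × 1553.0 = 275.4 mGal

275.4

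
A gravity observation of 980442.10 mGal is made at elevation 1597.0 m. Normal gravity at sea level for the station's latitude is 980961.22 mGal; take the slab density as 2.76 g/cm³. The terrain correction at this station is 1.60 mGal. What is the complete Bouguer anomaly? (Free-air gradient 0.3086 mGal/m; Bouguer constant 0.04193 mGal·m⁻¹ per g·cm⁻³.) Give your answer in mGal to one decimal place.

-209.5

Free-air correction = 0.3086 × 1597.0 = 492.83 mGal
Free-air anomaly = 980442.10 − 980961.22 + (492.83) = -26.29 mGal
Bouguer slab correction = 0.04193 × 2.76 × 1597.0 = 184.82 mGal
Simple Bouguer anomaly = -26.29 − (184.82) = -211.11 mGal
Complete Bouguer anomaly = -211.11 + 1.60 = -209.51 mGal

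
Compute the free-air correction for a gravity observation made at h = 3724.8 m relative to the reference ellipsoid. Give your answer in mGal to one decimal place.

1149.5

Free-air correction = 0.3086 × 3724.8 = 1149.5 mGal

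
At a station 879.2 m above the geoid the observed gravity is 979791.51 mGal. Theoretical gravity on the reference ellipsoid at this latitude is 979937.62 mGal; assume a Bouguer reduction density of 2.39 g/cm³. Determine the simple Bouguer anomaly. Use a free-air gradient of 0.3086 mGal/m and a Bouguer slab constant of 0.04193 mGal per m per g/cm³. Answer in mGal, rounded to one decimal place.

37.1

Free-air correction = 0.3086 × 879.2 = 271.32 mGal
Free-air anomaly = 979791.51 − 979937.62 + (271.32) = 125.21 mGal
Bouguer slab correction = 0.04193 × 2.39 × 879.2 = 88.11 mGal
Simple Bouguer anomaly = 125.21 − (88.11) = 37.10 mGal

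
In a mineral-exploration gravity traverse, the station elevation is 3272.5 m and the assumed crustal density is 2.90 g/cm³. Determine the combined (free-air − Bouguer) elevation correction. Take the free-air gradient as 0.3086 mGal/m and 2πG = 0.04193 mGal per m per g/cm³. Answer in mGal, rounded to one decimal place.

612.0

Combined gradient = 0.3086 − 0.04193 × 2.90 = 0.1870030 mGal/m
Combined elevation correction = 0.1870030 × 3272.5 = 612.0 mGal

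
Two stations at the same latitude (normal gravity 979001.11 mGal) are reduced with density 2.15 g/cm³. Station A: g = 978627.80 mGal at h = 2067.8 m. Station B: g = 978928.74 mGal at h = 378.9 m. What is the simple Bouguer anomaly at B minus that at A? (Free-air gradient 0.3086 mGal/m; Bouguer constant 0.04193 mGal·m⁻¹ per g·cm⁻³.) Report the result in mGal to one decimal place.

Δg_SB(A) = 978627.80 − 979001.11 + 0.3086×2067.8 − 0.04193×2.15×2067.8 = 78.40 mGal
Δg_SB(B) = 978928.74 − 979001.11 + 0.3086×378.9 − 0.04193×2.15×378.9 = 10.40 mGal
Difference = 10.40 − (78.40) = -68.00 mGal

-68.0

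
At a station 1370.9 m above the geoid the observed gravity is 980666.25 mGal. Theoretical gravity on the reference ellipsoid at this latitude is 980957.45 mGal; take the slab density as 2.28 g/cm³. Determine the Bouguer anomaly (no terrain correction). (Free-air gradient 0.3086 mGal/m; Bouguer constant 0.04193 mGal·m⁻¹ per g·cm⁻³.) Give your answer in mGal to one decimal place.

0.8

Free-air correction = 0.3086 × 1370.9 = 423.06 mGal
Free-air anomaly = 980666.25 − 980957.45 + (423.06) = 131.86 mGal
Bouguer slab correction = 0.04193 × 2.28 × 1370.9 = 131.06 mGal
Simple Bouguer anomaly = 131.86 − (131.06) = 0.80 mGal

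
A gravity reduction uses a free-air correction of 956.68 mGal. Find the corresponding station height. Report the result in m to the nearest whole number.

3100

h = 956.68 / 0.3086 = 3100.06 m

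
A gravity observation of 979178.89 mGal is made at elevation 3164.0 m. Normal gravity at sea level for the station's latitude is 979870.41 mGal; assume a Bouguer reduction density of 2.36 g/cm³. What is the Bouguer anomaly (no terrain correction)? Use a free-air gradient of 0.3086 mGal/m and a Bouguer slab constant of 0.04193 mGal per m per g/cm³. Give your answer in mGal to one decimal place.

Free-air correction = 0.3086 × 3164.0 = 976.41 mGal
Free-air anomaly = 979178.89 − 979870.41 + (976.41) = 284.89 mGal
Bouguer slab correction = 0.04193 × 2.36 × 3164.0 = 313.09 mGal
Simple Bouguer anomaly = 284.89 − (313.09) = -28.20 mGal

-28.2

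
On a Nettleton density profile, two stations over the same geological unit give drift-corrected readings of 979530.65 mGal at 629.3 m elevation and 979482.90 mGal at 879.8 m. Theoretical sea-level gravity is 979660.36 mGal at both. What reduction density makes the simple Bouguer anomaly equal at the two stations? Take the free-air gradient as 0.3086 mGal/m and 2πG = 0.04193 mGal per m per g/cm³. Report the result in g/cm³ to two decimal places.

Δg_obs = 979482.90 − 979530.65 = -47.75 mGal over Δh = 879.8 − 629.3 = 250.5 m
Equal Bouguer anomalies ⇒ Δg_obs + (0.3086 − 0.04193ρ)·Δh = 0
0.3086 − 0.04193ρ = −Δg_obs/Δh = 0.19062
ρ = (0.3086 − 0.19062) / 0.04193 = 2.81 g/cm³

2.81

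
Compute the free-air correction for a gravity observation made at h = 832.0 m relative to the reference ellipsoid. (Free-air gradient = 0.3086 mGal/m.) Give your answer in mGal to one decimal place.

256.8

Free-air correction = 0.3086 × 832.0 = 256.8 mGal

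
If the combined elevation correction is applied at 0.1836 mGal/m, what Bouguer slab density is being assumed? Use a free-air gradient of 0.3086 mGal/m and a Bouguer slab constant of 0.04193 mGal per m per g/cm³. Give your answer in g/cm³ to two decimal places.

2.98

0.1836 = 0.3086 − 0.04193 × ρ
ρ = (0.3086 − 0.1836) / 0.04193 = 2.98 g/cm³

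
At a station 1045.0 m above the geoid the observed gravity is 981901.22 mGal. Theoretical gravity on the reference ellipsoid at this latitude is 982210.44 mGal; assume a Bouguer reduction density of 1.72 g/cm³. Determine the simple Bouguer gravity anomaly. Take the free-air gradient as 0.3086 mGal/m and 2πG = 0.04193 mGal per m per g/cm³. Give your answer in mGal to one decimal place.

Free-air correction = 0.3086 × 1045.0 = 322.49 mGal
Free-air anomaly = 981901.22 − 982210.44 + (322.49) = 13.27 mGal
Bouguer slab correction = 0.04193 × 1.72 × 1045.0 = 75.36 mGal
Simple Bouguer anomaly = 13.27 − (75.36) = -62.09 mGal

-62.1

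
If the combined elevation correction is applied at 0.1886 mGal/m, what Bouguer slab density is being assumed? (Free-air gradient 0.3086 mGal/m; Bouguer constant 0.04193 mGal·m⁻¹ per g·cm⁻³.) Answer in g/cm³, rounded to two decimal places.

0.1886 = 0.3086 − 0.04193 × ρ
ρ = (0.3086 − 0.1886) / 0.04193 = 2.86 g/cm³

2.86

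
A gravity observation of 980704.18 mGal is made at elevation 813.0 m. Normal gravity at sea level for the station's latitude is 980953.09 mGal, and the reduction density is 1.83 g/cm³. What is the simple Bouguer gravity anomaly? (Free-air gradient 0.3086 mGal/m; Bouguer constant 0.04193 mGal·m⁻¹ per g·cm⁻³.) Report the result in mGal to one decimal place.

-60.4

Free-air correction = 0.3086 × 813.0 = 250.89 mGal
Free-air anomaly = 980704.18 − 980953.09 + (250.89) = 1.98 mGal
Bouguer slab correction = 0.04193 × 1.83 × 813.0 = 62.38 mGal
Simple Bouguer anomaly = 1.98 − (62.38) = -60.40 mGal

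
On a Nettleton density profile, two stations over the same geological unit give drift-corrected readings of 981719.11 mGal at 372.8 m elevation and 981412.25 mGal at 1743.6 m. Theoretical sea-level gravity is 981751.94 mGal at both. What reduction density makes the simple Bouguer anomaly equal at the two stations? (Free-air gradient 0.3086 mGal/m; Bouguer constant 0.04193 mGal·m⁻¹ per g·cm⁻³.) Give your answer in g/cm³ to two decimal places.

Δg_obs = 981412.25 − 981719.11 = -306.86 mGal over Δh = 1743.6 − 372.8 = 1370.8 m
Equal Bouguer anomalies ⇒ Δg_obs + (0.3086 − 0.04193ρ)·Δh = 0
0.3086 − 0.04193ρ = −Δg_obs/Δh = 0.22385
ρ = (0.3086 − 0.22385) / 0.04193 = 2.02 g/cm³

2.02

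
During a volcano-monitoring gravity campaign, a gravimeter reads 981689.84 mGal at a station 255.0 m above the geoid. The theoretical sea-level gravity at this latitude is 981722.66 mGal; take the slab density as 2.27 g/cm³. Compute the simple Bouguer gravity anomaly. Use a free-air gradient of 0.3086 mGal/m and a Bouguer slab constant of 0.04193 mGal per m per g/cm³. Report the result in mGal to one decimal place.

Free-air correction = 0.3086 × 255.0 = 78.69 mGal
Free-air anomaly = 981689.84 − 981722.66 + (78.69) = 45.87 mGal
Bouguer slab correction = 0.04193 × 2.27 × 255.0 = 24.27 mGal
Simple Bouguer anomaly = 45.87 − (24.27) = 21.60 mGal

21.6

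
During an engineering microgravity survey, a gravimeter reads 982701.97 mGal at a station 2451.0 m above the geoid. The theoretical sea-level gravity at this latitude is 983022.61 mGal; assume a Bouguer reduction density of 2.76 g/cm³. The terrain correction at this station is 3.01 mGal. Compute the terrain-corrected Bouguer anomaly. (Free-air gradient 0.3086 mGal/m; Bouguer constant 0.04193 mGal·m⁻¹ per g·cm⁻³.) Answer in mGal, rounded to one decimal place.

Free-air correction = 0.3086 × 2451.0 = 756.38 mGal
Free-air anomaly = 982701.97 − 983022.61 + (756.38) = 435.74 mGal
Bouguer slab correction = 0.04193 × 2.76 × 2451.0 = 283.65 mGal
Simple Bouguer anomaly = 435.74 − (283.65) = 152.09 mGal
Complete Bouguer anomaly = 152.09 + 3.01 = 155.10 mGal

155.1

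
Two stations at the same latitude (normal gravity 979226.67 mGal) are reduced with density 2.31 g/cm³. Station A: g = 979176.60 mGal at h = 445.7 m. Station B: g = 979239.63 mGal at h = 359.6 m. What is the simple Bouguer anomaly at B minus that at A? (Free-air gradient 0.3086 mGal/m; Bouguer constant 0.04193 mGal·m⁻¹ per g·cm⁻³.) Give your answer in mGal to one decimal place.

44.8

Δg_SB(A) = 979176.60 − 979226.67 + 0.3086×445.7 − 0.04193×2.31×445.7 = 44.30 mGal
Δg_SB(B) = 979239.63 − 979226.67 + 0.3086×359.6 − 0.04193×2.31×359.6 = 89.10 mGal
Difference = 89.10 − (44.30) = 44.80 mGal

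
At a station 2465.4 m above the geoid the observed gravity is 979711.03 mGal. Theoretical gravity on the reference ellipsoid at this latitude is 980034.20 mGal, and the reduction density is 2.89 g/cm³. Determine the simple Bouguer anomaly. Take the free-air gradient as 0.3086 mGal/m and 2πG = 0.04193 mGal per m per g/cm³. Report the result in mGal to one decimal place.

138.9

Free-air correction = 0.3086 × 2465.4 = 760.82 mGal
Free-air anomaly = 979711.03 − 980034.20 + (760.82) = 437.65 mGal
Bouguer slab correction = 0.04193 × 2.89 × 2465.4 = 298.75 mGal
Simple Bouguer anomaly = 437.65 − (298.75) = 138.90 mGal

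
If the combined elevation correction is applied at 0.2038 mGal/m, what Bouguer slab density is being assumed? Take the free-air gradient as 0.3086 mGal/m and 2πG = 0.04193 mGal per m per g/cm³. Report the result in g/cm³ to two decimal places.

0.2038 = 0.3086 − 0.04193 × ρ
ρ = (0.3086 − 0.2038) / 0.04193 = 2.50 g/cm³

2.50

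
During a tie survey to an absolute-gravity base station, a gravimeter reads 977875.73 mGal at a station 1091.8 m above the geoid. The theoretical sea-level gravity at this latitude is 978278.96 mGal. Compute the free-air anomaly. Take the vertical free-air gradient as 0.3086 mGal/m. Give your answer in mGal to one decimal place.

Free-air correction = 0.3086 × 1091.8 = 336.93 mGal
Free-air anomaly = 977875.73 − 978278.96 + (336.93) = -66.30 mGal

-66.3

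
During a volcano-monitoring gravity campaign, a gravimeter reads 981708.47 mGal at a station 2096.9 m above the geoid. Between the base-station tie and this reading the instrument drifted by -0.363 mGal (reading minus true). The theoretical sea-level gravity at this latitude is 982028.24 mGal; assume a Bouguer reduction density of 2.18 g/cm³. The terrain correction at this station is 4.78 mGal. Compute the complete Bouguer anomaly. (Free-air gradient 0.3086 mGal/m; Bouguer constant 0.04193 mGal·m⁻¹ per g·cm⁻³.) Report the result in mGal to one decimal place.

Drift-corrected reading = 981708.47 − (-0.363) = 981708.833 mGal
Free-air correction = 0.3086 × 2096.9 = 647.10 mGal
Free-air anomaly = 981708.833 − 982028.24 + (647.10) = 327.693 mGal
Bouguer slab correction = 0.04193 × 2.18 × 2096.9 = 191.67 mGal
Simple Bouguer anomaly = 327.693 − (191.67) = 136.023 mGal
Complete Bouguer anomaly = 136.023 + 4.78 = 140.803 mGal

140.8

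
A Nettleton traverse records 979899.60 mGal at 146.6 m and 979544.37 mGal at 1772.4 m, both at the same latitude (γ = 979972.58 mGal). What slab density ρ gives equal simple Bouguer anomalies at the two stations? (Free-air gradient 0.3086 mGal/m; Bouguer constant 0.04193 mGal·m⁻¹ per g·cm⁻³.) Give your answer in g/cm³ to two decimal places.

2.15

Δg_obs = 979544.37 − 979899.60 = -355.23 mGal over Δh = 1772.4 − 146.6 = 1625.8 m
Equal Bouguer anomalies ⇒ Δg_obs + (0.3086 − 0.04193ρ)·Δh = 0
0.3086 − 0.04193ρ = −Δg_obs/Δh = 0.21850
ρ = (0.3086 − 0.21850) / 0.04193 = 2.15 g/cm³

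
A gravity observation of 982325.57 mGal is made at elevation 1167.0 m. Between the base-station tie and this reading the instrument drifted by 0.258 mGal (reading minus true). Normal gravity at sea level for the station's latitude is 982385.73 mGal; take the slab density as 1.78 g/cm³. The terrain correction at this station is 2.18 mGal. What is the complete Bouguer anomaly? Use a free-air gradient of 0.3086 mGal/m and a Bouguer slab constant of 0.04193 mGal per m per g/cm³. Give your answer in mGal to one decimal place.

214.8

Drift-corrected reading = 982325.57 − (0.258) = 982325.312 mGal
Free-air correction = 0.3086 × 1167.0 = 360.14 mGal
Free-air anomaly = 982325.312 − 982385.73 + (360.14) = 299.722 mGal
Bouguer slab correction = 0.04193 × 1.78 × 1167.0 = 87.10 mGal
Simple Bouguer anomaly = 299.722 − (87.10) = 212.622 mGal
Complete Bouguer anomaly = 212.622 + 2.18 = 214.802 mGal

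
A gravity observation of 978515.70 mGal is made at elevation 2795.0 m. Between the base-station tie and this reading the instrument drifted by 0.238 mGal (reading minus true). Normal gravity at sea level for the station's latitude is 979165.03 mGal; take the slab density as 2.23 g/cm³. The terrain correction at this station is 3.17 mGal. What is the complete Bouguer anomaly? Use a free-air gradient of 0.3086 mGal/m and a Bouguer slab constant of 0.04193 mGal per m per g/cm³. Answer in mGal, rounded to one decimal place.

Drift-corrected reading = 978515.70 − (0.238) = 978515.462 mGal
Free-air correction = 0.3086 × 2795.0 = 862.54 mGal
Free-air anomaly = 978515.462 − 979165.03 + (862.54) = 212.972 mGal
Bouguer slab correction = 0.04193 × 2.23 × 2795.0 = 261.34 mGal
Simple Bouguer anomaly = 212.972 − (261.34) = -48.368 mGal
Complete Bouguer anomaly = -48.368 + 3.17 = -45.198 mGal

-45.2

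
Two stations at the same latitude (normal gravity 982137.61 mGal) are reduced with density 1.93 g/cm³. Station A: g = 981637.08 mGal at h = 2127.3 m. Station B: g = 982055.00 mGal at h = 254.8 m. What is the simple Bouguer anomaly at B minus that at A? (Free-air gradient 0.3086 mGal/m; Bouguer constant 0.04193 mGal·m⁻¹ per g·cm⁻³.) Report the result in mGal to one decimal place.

-8.4

Δg_SB(A) = 981637.08 − 982137.61 + 0.3086×2127.3 − 0.04193×1.93×2127.3 = -16.20 mGal
Δg_SB(B) = 982055.00 − 982137.61 + 0.3086×254.8 − 0.04193×1.93×254.8 = -24.60 mGal
Difference = -24.60 − (-16.20) = -8.40 mGal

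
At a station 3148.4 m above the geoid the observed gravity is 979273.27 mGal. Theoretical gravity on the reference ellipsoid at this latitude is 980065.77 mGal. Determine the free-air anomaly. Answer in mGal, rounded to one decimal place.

Free-air correction = 0.3086 × 3148.4 = 971.60 mGal
Free-air anomaly = 979273.27 − 980065.77 + (971.60) = 179.10 mGal

179.1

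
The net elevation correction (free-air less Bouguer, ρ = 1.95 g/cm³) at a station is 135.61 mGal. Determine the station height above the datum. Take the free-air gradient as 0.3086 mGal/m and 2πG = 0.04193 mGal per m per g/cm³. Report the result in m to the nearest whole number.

Combined gradient = 0.3086 − 0.04193 × 1.95 = 0.2268365 mGal/m
h = 135.61 / 0.2268365 = 597.83 m

598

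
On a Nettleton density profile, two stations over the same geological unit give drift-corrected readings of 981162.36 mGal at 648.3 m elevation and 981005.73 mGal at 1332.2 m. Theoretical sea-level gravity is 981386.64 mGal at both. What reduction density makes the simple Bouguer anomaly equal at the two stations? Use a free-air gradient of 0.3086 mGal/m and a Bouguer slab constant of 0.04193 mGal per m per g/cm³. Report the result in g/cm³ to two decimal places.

Δg_obs = 981005.73 − 981162.36 = -156.63 mGal over Δh = 1332.2 − 648.3 = 683.9 m
Equal Bouguer anomalies ⇒ Δg_obs + (0.3086 − 0.04193ρ)·Δh = 0
0.3086 − 0.04193ρ = −Δg_obs/Δh = 0.22902
ρ = (0.3086 − 0.22902) / 0.04193 = 1.90 g/cm³

1.90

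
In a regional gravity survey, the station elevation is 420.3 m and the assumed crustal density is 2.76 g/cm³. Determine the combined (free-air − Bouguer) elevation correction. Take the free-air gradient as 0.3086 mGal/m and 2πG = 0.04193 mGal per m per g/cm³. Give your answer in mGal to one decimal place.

81.1

Combined gradient = 0.3086 − 0.04193 × 2.76 = 0.1928732 mGal/m
Combined elevation correction = 0.1928732 × 420.3 = 81.1 mGal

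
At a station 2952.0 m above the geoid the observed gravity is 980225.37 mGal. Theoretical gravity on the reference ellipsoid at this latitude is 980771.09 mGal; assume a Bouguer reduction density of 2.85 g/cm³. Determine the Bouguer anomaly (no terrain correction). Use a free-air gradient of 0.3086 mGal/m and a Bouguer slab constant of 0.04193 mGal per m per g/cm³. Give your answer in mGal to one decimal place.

Free-air correction = 0.3086 × 2952.0 = 910.99 mGal
Free-air anomaly = 980225.37 − 980771.09 + (910.99) = 365.27 mGal
Bouguer slab correction = 0.04193 × 2.85 × 2952.0 = 352.77 mGal
Simple Bouguer anomaly = 365.27 − (352.77) = 12.50 mGal

12.5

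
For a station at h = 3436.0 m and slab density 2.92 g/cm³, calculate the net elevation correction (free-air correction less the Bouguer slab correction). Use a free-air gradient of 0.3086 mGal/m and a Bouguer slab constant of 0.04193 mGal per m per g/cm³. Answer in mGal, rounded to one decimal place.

Combined gradient = 0.3086 − 0.04193 × 2.92 = 0.1861644 mGal/m
Combined elevation correction = 0.1861644 × 3436.0 = 639.7 mGal

639.7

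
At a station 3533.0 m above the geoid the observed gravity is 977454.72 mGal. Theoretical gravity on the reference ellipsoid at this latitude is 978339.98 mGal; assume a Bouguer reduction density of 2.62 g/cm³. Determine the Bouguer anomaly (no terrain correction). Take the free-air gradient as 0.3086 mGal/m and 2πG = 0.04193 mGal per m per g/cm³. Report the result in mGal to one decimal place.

-183.1

Free-air correction = 0.3086 × 3533.0 = 1090.28 mGal
Free-air anomaly = 977454.72 − 978339.98 + (1090.28) = 205.02 mGal
Bouguer slab correction = 0.04193 × 2.62 × 3533.0 = 388.12 mGal
Simple Bouguer anomaly = 205.02 − (388.12) = -183.10 mGal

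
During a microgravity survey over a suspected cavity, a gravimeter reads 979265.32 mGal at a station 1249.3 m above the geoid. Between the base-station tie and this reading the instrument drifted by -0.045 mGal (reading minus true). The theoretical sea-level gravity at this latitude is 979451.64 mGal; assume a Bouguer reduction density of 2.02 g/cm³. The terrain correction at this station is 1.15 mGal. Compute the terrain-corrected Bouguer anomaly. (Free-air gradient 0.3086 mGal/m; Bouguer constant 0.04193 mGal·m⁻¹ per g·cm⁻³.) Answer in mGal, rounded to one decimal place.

94.6

Drift-corrected reading = 979265.32 − (-0.045) = 979265.365 mGal
Free-air correction = 0.3086 × 1249.3 = 385.53 mGal
Free-air anomaly = 979265.365 − 979451.64 + (385.53) = 199.255 mGal
Bouguer slab correction = 0.04193 × 2.02 × 1249.3 = 105.81 mGal
Simple Bouguer anomaly = 199.255 − (105.81) = 93.445 mGal
Complete Bouguer anomaly = 93.445 + 1.15 = 94.595 mGal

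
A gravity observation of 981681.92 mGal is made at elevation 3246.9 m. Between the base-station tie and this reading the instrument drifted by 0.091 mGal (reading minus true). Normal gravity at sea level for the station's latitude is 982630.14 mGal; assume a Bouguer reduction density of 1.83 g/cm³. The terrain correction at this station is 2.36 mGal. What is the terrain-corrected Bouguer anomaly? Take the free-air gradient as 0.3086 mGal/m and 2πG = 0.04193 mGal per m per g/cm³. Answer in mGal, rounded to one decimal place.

-193.1

Drift-corrected reading = 981681.92 − (0.091) = 981681.829 mGal
Free-air correction = 0.3086 × 3246.9 = 1001.99 mGal
Free-air anomaly = 981681.829 − 982630.14 + (1001.99) = 53.679 mGal
Bouguer slab correction = 0.04193 × 1.83 × 3246.9 = 249.14 mGal
Simple Bouguer anomaly = 53.679 − (249.14) = -195.461 mGal
Complete Bouguer anomaly = -195.461 + 2.36 = -193.101 mGal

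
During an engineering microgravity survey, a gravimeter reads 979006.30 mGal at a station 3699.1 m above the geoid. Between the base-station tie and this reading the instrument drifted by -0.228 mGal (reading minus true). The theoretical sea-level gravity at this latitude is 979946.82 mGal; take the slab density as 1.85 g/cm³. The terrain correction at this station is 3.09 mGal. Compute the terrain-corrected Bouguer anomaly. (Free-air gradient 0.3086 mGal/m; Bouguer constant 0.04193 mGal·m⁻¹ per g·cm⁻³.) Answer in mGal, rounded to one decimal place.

-82.6

Drift-corrected reading = 979006.30 − (-0.228) = 979006.528 mGal
Free-air correction = 0.3086 × 3699.1 = 1141.54 mGal
Free-air anomaly = 979006.528 − 979946.82 + (1141.54) = 201.248 mGal
Bouguer slab correction = 0.04193 × 1.85 × 3699.1 = 286.94 mGal
Simple Bouguer anomaly = 201.248 − (286.94) = -85.692 mGal
Complete Bouguer anomaly = -85.692 + 3.09 = -82.602 mGal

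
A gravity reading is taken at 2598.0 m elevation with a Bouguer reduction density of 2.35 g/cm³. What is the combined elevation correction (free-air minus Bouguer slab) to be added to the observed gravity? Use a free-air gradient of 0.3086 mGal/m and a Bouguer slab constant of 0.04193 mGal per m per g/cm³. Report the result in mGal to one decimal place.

545.7

Combined gradient = 0.3086 − 0.04193 × 2.35 = 0.2100645 mGal/m
Combined elevation correction = 0.2100645 × 2598.0 = 545.7 mGal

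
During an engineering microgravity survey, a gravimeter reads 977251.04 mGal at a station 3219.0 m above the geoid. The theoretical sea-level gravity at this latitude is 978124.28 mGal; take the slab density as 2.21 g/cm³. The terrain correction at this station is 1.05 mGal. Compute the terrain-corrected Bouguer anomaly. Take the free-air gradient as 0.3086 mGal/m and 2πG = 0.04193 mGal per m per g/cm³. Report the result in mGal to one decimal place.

Free-air correction = 0.3086 × 3219.0 = 993.38 mGal
Free-air anomaly = 977251.04 − 978124.28 + (993.38) = 120.14 mGal
Bouguer slab correction = 0.04193 × 2.21 × 3219.0 = 298.29 mGal
Simple Bouguer anomaly = 120.14 − (298.29) = -178.15 mGal
Complete Bouguer anomaly = -178.15 + 1.05 = -177.10 mGal

-177.1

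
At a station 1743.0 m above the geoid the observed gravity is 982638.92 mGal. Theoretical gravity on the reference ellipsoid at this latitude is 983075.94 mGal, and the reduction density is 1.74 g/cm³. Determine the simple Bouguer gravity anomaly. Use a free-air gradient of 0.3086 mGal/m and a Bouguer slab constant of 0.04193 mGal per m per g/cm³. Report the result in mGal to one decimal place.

Free-air correction = 0.3086 × 1743.0 = 537.89 mGal
Free-air anomaly = 982638.92 − 983075.94 + (537.89) = 100.87 mGal
Bouguer slab correction = 0.04193 × 1.74 × 1743.0 = 127.17 mGal
Simple Bouguer anomaly = 100.87 − (127.17) = -26.30 mGal

-26.3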